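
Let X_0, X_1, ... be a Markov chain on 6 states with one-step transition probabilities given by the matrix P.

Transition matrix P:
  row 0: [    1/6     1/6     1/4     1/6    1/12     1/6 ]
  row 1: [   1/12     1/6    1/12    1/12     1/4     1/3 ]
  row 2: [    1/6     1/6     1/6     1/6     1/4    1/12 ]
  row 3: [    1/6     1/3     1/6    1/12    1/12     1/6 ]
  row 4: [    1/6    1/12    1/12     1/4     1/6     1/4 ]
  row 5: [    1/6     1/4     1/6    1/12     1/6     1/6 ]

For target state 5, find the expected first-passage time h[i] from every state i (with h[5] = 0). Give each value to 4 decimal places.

h = [5.1184, 4.1505, 5.4426, 4.9446, 4.6664, 0.0000]

First-step conditioning: h[5] = 0; for i ≠ 5, h[i] = 1 + Σ_k P[i][k]·h[k].
  h[0] = 1 + 1/6·h[0] + 1/6·h[1] + 1/4·h[2] + 1/6·h[3] + 1/12·h[4]
  h[1] = 1 + 1/12·h[0] + 1/6·h[1] + 1/12·h[2] + 1/12·h[3] + 1/4·h[4]
  h[2] = 1 + 1/6·h[0] + 1/6·h[1] + 1/6·h[2] + 1/6·h[3] + 1/4·h[4]
  h[3] = 1 + 1/6·h[0] + 1/3·h[1] + 1/6·h[2] + 1/12·h[3] + 1/12·h[4]
  h[4] = 1 + 1/6·h[0] + 1/12·h[1] + 1/12·h[2] + 1/4·h[3] + 1/6·h[4]
Solving the 5×5 linear system over states ≠ 5 gives exactly h = [281928/55081, 228612/55081, 299784/55081, 272352/55081, 257028/55081, 0] (h[5] = 0 is the target).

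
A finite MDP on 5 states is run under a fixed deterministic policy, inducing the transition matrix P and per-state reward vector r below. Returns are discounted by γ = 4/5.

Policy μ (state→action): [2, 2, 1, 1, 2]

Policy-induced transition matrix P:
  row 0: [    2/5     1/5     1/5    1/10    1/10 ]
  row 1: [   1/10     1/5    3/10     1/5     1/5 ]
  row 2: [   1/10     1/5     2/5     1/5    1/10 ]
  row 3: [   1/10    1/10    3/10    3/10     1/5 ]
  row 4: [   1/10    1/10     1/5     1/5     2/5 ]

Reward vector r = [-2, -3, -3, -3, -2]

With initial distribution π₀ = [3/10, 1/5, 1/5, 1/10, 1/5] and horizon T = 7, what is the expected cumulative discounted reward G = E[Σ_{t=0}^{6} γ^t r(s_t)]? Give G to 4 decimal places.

G = -10.3142

t=0: π = [0.3000, 0.2000, 0.2000, 0.1000, 0.2000], E[r] = -2.5000, γ^t·E[r] = -2.500000, running G = -2.500000
t=1: π = [0.1900, 0.1700, 0.2700, 0.1800, 0.1900], E[r] = -2.6200, γ^t·E[r] = -2.096000, running G = -4.596000
t=2: π = [0.1570, 0.1630, 0.2890, 0.1990, 0.1920], E[r] = -2.6510, γ^t·E[r] = -1.696640, running G = -6.292640
t=3: π = [0.1471, 0.1609, 0.2940, 0.2042, 0.1938], E[r] = -2.6591, γ^t·E[r] = -1.361459, running G = -7.654099
t=4: π = [0.1441, 0.1602, 0.2953, 0.2057, 0.1947], E[r] = -2.6612, γ^t·E[r] = -1.090036, running G = -8.744135
t=5: π = [0.1432, 0.1600, 0.2957, 0.2062, 0.1950], E[r] = -2.6618, γ^t·E[r] = -0.872210, running G = -9.616345
t=6: π = [0.1430, 0.1599, 0.2957, 0.2063, 0.1951], E[r] = -2.6619, γ^t·E[r] = -0.697806, running G = -10.314152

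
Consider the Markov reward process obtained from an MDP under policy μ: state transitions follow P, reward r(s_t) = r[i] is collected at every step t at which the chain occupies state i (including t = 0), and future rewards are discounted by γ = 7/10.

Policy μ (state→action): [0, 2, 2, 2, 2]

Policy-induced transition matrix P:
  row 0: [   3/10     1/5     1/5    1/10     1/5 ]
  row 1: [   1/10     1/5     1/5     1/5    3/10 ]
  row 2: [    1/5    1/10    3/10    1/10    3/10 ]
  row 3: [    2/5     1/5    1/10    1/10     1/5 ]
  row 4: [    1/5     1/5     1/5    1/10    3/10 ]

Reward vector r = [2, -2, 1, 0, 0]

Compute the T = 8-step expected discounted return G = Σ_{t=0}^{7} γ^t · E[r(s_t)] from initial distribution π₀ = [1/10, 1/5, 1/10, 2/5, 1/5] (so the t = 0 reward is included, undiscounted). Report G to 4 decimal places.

t=0: π = [0.1000, 0.2000, 0.1000, 0.4000, 0.2000], E[r] = -0.1000, γ^t·E[r] = -0.100000, running G = -0.100000
t=1: π = [0.2700, 0.1900, 0.1700, 0.1200, 0.2500], E[r] = 0.3300, γ^t·E[r] = 0.231000, running G = 0.131000
t=2: π = [0.2320, 0.1830, 0.2050, 0.1190, 0.2610], E[r] = 0.3030, γ^t·E[r] = 0.148470, running G = 0.279470
t=3: π = [0.2287, 0.1795, 0.2086, 0.1183, 0.2649], E[r] = 0.3070, γ^t·E[r] = 0.105301, running G = 0.384771
t=4: π = [0.2286, 0.1791, 0.2090, 0.1180, 0.2653], E[r] = 0.3079, γ^t·E[r] = 0.073929, running G = 0.458700
t=5: π = [0.2285, 0.1791, 0.2091, 0.1179, 0.2653], E[r] = 0.3080, γ^t·E[r] = 0.051763, running G = 0.510463
t=6: π = [0.2285, 0.1791, 0.2091, 0.1179, 0.2654], E[r] = 0.3080, γ^t·E[r] = 0.036235, running G = 0.546698
t=7: π = [0.2285, 0.1791, 0.2091, 0.1179, 0.2654], E[r] = 0.3080, γ^t·E[r] = 0.025365, running G = 0.572063

G = 0.5721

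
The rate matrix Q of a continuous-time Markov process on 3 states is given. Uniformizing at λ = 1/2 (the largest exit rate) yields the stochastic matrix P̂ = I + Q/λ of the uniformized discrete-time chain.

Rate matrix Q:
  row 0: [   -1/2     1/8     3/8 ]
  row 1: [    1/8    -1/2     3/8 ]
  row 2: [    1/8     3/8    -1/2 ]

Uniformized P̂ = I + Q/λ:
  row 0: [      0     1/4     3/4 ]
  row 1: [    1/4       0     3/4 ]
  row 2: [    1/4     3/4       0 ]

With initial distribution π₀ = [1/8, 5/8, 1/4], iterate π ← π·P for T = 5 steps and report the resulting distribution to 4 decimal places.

π = [0.2001, 0.3290, 0.4709]

t=0: π = [0.1250, 0.6250, 0.2500]
t=1: π = [0.2188, 0.2188, 0.5625]
t=2: π = [0.1953, 0.4766, 0.3281]
t=3: π = [0.2012, 0.2949, 0.5039]
t=4: π = [0.1997, 0.4282, 0.3721]
t=5: π = [0.2001, 0.3290, 0.4709]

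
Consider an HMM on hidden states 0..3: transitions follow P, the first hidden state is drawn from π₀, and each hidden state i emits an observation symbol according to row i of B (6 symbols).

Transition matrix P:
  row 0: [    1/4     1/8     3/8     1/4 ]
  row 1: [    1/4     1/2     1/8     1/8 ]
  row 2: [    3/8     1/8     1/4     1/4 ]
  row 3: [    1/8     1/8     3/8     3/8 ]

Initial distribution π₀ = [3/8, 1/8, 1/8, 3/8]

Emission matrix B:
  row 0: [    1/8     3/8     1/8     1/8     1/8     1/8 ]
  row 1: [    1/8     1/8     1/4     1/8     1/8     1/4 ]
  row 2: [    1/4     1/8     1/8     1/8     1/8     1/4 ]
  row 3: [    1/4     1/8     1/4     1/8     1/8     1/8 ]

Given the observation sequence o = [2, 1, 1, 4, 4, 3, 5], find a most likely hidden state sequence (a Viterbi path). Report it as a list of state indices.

t=0: δ = [4.688e-02, 3.125e-02, 1.562e-02, 9.375e-02]  (obs o_0=2)
t=1: δ = [4.395e-03, 1.953e-03, 4.395e-03, 4.395e-03]  ψ = [0, 1, 3, 3]  (obs o_1=1)
t=2: δ = [6.180e-04, 1.221e-04, 2.060e-04, 2.060e-04]  ψ = [2, 1, 0, 3]  (obs o_2=1)
t=3: δ = [1.931e-05, 9.656e-06, 2.897e-05, 1.931e-05]  ψ = [0, 0, 0, 0]  (obs o_3=4)
t=4: δ = [1.358e-06, 6.035e-07, 9.052e-07, 9.052e-07]  ψ = [2, 1, 0, 2]  (obs o_4=4)
t=5: δ = [4.243e-08, 3.772e-08, 6.365e-08, 4.243e-08]  ψ = [0, 1, 0, 0]  (obs o_5=3)
t=6: δ = [2.984e-09, 4.715e-09, 3.978e-09, 1.989e-09]  ψ = [2, 1, 0, 2]  (obs o_6=5)
backtrack: best end state = 1; path = [3, 2, 0, 1, 1, 1, 1]

path = [3, 2, 0, 1, 1, 1, 1]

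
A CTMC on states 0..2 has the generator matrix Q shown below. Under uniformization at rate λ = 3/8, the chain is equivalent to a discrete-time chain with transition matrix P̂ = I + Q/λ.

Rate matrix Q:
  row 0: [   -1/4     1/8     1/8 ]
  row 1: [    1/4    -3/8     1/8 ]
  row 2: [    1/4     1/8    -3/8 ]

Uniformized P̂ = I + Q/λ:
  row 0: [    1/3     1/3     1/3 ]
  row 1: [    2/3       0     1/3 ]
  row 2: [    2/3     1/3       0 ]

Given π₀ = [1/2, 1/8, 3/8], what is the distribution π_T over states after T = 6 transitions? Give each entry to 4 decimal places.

t=0: π = [0.5000, 0.1250, 0.3750]
t=1: π = [0.5000, 0.2917, 0.2083]
t=2: π = [0.5000, 0.2361, 0.2639]
t=3: π = [0.5000, 0.2546, 0.2454]
t=4: π = [0.5000, 0.2485, 0.2515]
t=5: π = [0.5000, 0.2505, 0.2495]
t=6: π = [0.5000, 0.2498, 0.2502]

π = [0.5000, 0.2498, 0.2502]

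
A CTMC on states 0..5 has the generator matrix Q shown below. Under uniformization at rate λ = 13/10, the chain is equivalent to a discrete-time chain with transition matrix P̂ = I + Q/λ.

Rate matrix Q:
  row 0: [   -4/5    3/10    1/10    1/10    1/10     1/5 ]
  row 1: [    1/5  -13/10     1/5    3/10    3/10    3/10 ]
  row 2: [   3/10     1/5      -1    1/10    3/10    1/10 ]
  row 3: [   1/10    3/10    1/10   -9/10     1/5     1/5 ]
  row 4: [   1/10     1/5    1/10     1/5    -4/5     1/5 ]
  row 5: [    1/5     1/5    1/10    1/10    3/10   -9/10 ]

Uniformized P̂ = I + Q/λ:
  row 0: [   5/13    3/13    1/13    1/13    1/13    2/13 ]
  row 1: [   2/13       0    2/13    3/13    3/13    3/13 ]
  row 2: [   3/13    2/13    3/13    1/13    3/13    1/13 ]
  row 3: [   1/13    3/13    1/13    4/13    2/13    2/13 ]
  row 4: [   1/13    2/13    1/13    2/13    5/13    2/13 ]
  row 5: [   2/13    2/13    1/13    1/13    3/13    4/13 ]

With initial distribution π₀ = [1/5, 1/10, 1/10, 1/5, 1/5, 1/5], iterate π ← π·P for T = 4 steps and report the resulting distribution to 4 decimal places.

t=0: π = [0.2000, 0.1000, 0.1000, 0.2000, 0.2000, 0.2000]
t=1: π = [0.1769, 0.1692, 0.1000, 0.1538, 0.2154, 0.1846]
t=2: π = [0.1740, 0.1533, 0.1053, 0.1550, 0.2249, 0.1876]
t=3: π = [0.1729, 0.1556, 0.1049, 0.1536, 0.2267, 0.1864]
t=4: π = [0.1726, 0.1550, 0.1050, 0.1537, 0.2272, 0.1864]

π = [0.1726, 0.1550, 0.1050, 0.1537, 0.2272, 0.1864]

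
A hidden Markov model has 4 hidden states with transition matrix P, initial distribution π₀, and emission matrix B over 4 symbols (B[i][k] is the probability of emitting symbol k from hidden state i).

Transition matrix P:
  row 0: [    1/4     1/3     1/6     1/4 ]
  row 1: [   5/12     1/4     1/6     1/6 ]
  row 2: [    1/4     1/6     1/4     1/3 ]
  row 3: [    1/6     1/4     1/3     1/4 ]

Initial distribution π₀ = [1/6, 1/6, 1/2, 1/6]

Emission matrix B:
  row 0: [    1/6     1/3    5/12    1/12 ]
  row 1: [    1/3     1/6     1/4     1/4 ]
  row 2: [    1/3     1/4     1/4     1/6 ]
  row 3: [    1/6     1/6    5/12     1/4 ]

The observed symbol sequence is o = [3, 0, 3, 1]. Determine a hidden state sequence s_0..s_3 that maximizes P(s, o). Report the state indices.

t=0: δ = [1.389e-02, 4.167e-02, 8.333e-02, 4.167e-02]  (obs o_0=3)
t=1: δ = [3.472e-03, 4.630e-03, 6.944e-03, 4.630e-03]  ψ = [2, 2, 2, 2]  (obs o_1=0)
t=2: δ = [1.608e-04, 2.894e-04, 2.894e-04, 5.787e-04]  ψ = [1, 0, 2, 2]  (obs o_2=3)
t=3: δ = [4.019e-05, 2.411e-05, 4.823e-05, 2.411e-05]  ψ = [1, 3, 3, 3]  (obs o_3=1)
backtrack: best end state = 2; path = [2, 2, 3, 2]

path = [2, 2, 3, 2]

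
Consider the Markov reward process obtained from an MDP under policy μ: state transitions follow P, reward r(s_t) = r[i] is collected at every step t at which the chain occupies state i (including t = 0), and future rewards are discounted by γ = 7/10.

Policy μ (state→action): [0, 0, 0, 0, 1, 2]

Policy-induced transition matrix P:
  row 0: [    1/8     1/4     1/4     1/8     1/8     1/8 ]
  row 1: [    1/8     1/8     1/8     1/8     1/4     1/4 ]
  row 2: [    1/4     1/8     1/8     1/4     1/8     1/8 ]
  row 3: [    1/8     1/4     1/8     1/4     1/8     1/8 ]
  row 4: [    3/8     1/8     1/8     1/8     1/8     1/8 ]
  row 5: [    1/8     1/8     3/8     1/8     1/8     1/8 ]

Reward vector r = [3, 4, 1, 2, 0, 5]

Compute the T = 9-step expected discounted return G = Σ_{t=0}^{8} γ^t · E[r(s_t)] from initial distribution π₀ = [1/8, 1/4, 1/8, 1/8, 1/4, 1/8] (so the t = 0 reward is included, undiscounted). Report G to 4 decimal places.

G = 7.8470

t=0: π = [0.1250, 0.2500, 0.1250, 0.1250, 0.2500, 0.1250], E[r] = 2.3750, γ^t·E[r] = 2.375000, running G = 2.375000
t=1: π = [0.2031, 0.1563, 0.1719, 0.1563, 0.1563, 0.1563], E[r] = 2.5000, γ^t·E[r] = 1.750000, running G = 4.125000
t=2: π = [0.1855, 0.1699, 0.1895, 0.1660, 0.1445, 0.1445], E[r] = 2.4805, γ^t·E[r] = 1.215430, running G = 5.340430
t=3: π = [0.1848, 0.1689, 0.1843, 0.1694, 0.1462, 0.1462], E[r] = 2.4846, γ^t·E[r] = 0.852224, running G = 6.192654
t=4: π = [0.1846, 0.1693, 0.1847, 0.1692, 0.1461, 0.1461], E[r] = 2.4846, γ^t·E[r] = 0.596557, running G = 6.789211
t=5: π = [0.1846, 0.1692, 0.1846, 0.1692, 0.1462, 0.1462], E[r] = 2.4846, γ^t·E[r] = 0.417591, running G = 7.206802
t=6: π = [0.1846, 0.1692, 0.1846, 0.1692, 0.1462, 0.1462], E[r] = 2.4846, γ^t·E[r] = 0.292312, running G = 7.499114
t=7: π = [0.1846, 0.1692, 0.1846, 0.1692, 0.1462, 0.1462], E[r] = 2.4846, γ^t·E[r] = 0.204619, running G = 7.703733
t=8: π = [0.1846, 0.1692, 0.1846, 0.1692, 0.1462, 0.1462], E[r] = 2.4846, γ^t·E[r] = 0.143233, running G = 7.846966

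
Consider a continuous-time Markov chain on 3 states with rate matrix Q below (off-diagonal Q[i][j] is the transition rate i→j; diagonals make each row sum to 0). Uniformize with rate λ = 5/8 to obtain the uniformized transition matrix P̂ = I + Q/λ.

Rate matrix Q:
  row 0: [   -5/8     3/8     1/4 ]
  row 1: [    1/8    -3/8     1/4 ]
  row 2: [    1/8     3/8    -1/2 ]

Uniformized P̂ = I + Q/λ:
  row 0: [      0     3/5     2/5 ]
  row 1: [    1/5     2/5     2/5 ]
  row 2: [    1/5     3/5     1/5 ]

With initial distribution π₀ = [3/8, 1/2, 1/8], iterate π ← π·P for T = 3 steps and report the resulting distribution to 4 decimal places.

t=0: π = [0.3750, 0.5000, 0.1250]
t=1: π = [0.1250, 0.5000, 0.3750]
t=2: π = [0.1750, 0.5000, 0.3250]
t=3: π = [0.1650, 0.5000, 0.3350]

π = [0.1650, 0.5000, 0.3350]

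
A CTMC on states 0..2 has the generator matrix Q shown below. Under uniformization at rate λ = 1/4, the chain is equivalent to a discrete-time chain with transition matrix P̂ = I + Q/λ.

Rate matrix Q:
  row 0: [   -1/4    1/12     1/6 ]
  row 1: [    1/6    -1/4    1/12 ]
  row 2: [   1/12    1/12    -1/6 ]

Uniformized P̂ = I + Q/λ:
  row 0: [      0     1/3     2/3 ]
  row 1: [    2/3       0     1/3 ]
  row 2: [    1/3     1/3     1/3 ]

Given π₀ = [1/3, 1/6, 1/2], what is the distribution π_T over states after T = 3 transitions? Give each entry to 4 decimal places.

π = [0.3025, 0.2531, 0.4444]

t=0: π = [0.3333, 0.1667, 0.5000]
t=1: π = [0.2778, 0.2778, 0.4444]
t=2: π = [0.3333, 0.2407, 0.4259]
t=3: π = [0.3025, 0.2531, 0.4444]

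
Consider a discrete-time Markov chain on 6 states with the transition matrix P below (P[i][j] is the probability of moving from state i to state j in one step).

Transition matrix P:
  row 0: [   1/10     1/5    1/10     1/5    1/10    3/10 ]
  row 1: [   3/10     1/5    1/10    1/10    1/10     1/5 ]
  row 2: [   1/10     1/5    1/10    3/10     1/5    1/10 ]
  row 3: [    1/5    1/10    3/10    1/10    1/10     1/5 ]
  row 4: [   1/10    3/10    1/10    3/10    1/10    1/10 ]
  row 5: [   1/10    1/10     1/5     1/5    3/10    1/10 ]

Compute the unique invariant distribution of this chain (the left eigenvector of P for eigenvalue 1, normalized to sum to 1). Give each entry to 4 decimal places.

Balance equations π_j = Σ_i π_i·P[i][j]:
  π_0 = 1/10·π_0 + 3/10·π_1 + 1/10·π_2 + 1/5·π_3 + 1/10·π_4 + 1/10·π_5
  π_1 = 1/5·π_0 + 1/5·π_1 + 1/5·π_2 + 1/10·π_3 + 3/10·π_4 + 1/10·π_5
  π_2 = 1/10·π_0 + 1/10·π_1 + 1/10·π_2 + 3/10·π_3 + 1/10·π_4 + 1/5·π_5
  π_3 = 1/5·π_0 + 1/10·π_1 + 3/10·π_2 + 1/10·π_3 + 3/10·π_4 + 1/5·π_5
  π_4 = 1/10·π_0 + 1/10·π_1 + 1/5·π_2 + 1/10·π_3 + 1/10·π_4 + 3/10·π_5
  normalize: π_0 + π_1 + π_2 + π_3 + π_4 + π_5 = 1
Solving the linear system gives exactly π = [20856/134485, 24042/134485, 20909/134485, 25991/134485, 20064/134485, 22623/134485].

π = [0.1551, 0.1788, 0.1555, 0.1933, 0.1492, 0.1682]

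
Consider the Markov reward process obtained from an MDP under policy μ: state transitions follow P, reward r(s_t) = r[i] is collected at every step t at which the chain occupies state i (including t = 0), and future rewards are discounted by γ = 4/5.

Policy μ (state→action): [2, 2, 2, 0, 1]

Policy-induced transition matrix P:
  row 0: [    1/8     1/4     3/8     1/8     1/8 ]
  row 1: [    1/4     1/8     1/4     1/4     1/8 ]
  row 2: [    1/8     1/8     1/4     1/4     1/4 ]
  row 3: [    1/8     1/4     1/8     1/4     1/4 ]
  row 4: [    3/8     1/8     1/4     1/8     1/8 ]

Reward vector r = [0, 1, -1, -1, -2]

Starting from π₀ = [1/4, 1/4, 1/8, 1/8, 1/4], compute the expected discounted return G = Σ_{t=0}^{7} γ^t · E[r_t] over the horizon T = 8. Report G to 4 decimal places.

G = -2.4908

t=0: π = [0.2500, 0.2500, 0.1250, 0.1250, 0.2500], E[r] = -0.5000, γ^t·E[r] = -0.500000, running G = -0.500000
t=1: π = [0.2188, 0.1719, 0.2656, 0.1875, 0.1563], E[r] = -0.5938, γ^t·E[r] = -0.475000, running G = -0.975000
t=2: π = [0.1855, 0.1758, 0.2539, 0.2031, 0.1816], E[r] = -0.6445, γ^t·E[r] = -0.412500, running G = -1.387500
t=3: π = [0.1924, 0.1736, 0.2478, 0.2041, 0.1821], E[r] = -0.6426, γ^t·E[r] = -0.329000, running G = -1.716500
t=4: π = [0.1922, 0.1746, 0.2485, 0.2032, 0.1815], E[r] = -0.6401, γ^t·E[r] = -0.262200, running G = -1.978700
t=5: π = [0.1922, 0.1744, 0.2486, 0.2033, 0.1815], E[r] = -0.6404, γ^t·E[r] = -0.209853, running G = -2.188553
t=6: π = [0.1922, 0.1744, 0.2486, 0.2033, 0.1815], E[r] = -0.6405, γ^t·E[r] = -0.167890, running G = -2.356443
t=7: π = [0.1922, 0.1744, 0.2486, 0.2033, 0.1815], E[r] = -0.6404, γ^t·E[r] = -0.134311, running G = -2.490754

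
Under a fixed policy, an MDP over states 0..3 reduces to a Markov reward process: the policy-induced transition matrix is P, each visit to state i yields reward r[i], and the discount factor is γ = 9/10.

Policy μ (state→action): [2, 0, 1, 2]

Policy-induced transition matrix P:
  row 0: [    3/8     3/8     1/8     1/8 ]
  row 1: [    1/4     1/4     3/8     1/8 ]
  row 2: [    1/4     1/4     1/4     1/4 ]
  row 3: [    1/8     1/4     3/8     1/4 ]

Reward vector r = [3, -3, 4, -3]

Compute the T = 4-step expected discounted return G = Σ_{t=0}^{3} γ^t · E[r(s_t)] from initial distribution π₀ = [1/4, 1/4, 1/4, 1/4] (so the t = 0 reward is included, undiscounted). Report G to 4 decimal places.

t=0: π = [0.2500, 0.2500, 0.2500, 0.2500], E[r] = 0.2500, γ^t·E[r] = 0.250000, running G = 0.250000
t=1: π = [0.2500, 0.2813, 0.2813, 0.1875], E[r] = 0.4688, γ^t·E[r] = 0.421875, running G = 0.671875
t=2: π = [0.2578, 0.2813, 0.2773, 0.1836], E[r] = 0.4883, γ^t·E[r] = 0.395508, running G = 1.067383
t=3: π = [0.2593, 0.2822, 0.2759, 0.1826], E[r] = 0.4868, γ^t·E[r] = 0.354889, running G = 1.422272

G = 1.4223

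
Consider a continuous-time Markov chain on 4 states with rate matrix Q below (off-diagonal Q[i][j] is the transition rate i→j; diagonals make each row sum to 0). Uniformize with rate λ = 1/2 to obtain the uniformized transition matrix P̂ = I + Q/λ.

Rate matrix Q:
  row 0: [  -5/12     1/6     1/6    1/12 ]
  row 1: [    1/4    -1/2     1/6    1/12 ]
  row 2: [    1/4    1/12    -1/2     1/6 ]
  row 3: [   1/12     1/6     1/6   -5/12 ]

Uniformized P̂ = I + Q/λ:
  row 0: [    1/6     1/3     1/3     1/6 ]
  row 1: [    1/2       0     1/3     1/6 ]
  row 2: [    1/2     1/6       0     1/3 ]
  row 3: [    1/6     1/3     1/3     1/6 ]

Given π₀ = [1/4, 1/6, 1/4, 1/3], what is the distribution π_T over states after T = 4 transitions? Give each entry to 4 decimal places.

π = [0.3236, 0.2181, 0.2500, 0.2083]

t=0: π = [0.2500, 0.1667, 0.2500, 0.3333]
t=1: π = [0.3056, 0.2361, 0.2500, 0.2083]
t=2: π = [0.3287, 0.2130, 0.2500, 0.2083]
t=3: π = [0.3210, 0.2207, 0.2500, 0.2083]
t=4: π = [0.3236, 0.2181, 0.2500, 0.2083]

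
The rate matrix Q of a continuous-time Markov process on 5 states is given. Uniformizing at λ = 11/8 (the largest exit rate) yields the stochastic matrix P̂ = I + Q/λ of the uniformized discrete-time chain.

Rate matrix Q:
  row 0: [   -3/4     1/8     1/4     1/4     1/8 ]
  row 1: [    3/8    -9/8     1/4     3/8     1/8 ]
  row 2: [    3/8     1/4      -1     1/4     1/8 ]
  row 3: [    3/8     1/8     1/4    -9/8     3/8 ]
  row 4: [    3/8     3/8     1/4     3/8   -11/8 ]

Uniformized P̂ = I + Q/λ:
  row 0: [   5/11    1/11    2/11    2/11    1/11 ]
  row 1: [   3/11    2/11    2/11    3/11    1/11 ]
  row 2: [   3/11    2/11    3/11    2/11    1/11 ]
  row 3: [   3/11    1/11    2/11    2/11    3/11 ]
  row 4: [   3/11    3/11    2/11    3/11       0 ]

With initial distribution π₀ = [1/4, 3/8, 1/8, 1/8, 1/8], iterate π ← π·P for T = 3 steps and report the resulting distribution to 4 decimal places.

t=0: π = [0.2500, 0.3750, 0.1250, 0.1250, 0.1250]
t=1: π = [0.3182, 0.1591, 0.1932, 0.2273, 0.1023]
t=2: π = [0.3306, 0.1415, 0.1994, 0.2056, 0.1229]
t=3: π = [0.3328, 0.1443, 0.1999, 0.2059, 0.1171]

π = [0.3328, 0.1443, 0.1999, 0.2059, 0.1171]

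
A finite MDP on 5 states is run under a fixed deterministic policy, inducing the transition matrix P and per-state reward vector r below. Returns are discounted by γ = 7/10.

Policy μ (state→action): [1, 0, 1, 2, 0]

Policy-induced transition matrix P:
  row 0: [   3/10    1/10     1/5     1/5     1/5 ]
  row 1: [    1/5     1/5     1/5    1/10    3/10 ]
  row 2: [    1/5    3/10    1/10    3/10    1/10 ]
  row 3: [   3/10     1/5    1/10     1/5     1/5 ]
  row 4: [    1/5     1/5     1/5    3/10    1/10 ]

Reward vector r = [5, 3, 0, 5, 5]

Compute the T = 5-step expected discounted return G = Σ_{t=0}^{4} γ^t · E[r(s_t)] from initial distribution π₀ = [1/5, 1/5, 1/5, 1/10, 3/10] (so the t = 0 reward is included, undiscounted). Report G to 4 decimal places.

G = 10.3114

t=0: π = [0.2000, 0.2000, 0.2000, 0.1000, 0.3000], E[r] = 3.6000, γ^t·E[r] = 3.600000, running G = 3.600000
t=1: π = [0.2300, 0.2000, 0.1700, 0.2300, 0.1700], E[r] = 3.7500, γ^t·E[r] = 2.625000, running G = 6.225000
t=2: π = [0.2460, 0.1940, 0.1600, 0.2140, 0.1860], E[r] = 3.8120, γ^t·E[r] = 1.867880, running G = 8.092880
t=3: π = [0.2460, 0.1914, 0.1626, 0.2152, 0.1848], E[r] = 3.8042, γ^t·E[r] = 1.304841, running G = 9.397721
t=4: π = [0.2461, 0.1917, 0.1622, 0.2156, 0.1844], E[r] = 3.8056, γ^t·E[r] = 0.913720, running G = 10.311440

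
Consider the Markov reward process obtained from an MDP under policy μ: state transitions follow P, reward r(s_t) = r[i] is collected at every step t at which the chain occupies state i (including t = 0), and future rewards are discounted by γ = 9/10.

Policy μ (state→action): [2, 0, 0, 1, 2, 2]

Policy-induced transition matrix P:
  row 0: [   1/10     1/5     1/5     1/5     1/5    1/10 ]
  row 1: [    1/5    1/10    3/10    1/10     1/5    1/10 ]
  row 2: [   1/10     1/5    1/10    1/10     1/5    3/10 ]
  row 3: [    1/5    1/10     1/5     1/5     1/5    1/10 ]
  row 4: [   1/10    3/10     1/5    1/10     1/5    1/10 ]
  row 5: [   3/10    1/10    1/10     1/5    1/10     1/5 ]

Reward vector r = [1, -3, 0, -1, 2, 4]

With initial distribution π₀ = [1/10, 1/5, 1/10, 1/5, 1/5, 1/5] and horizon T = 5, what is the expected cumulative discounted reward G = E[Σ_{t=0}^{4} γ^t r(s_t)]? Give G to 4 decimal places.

G = 1.9696

t=0: π = [0.1000, 0.2000, 0.1000, 0.2000, 0.2000, 0.2000], E[r] = 0.5000, γ^t·E[r] = 0.500000, running G = 0.500000
t=1: π = [0.1800, 0.1600, 0.1900, 0.1500, 0.1800, 0.1400], E[r] = 0.4700, γ^t·E[r] = 0.423000, running G = 0.923000
t=2: π = [0.1590, 0.1730, 0.1830, 0.1470, 0.1860, 0.1520], E[r] = 0.4730, γ^t·E[r] = 0.383130, running G = 1.306130
t=3: π = [0.1624, 0.1714, 0.1838, 0.1458, 0.1848, 0.1518], E[r] = 0.4792, γ^t·E[r] = 0.349337, running G = 1.655467
t=4: π = [0.1621, 0.1716, 0.1836, 0.1460, 0.1848, 0.1519], E[r] = 0.4787, γ^t·E[r] = 0.314101, running G = 1.969568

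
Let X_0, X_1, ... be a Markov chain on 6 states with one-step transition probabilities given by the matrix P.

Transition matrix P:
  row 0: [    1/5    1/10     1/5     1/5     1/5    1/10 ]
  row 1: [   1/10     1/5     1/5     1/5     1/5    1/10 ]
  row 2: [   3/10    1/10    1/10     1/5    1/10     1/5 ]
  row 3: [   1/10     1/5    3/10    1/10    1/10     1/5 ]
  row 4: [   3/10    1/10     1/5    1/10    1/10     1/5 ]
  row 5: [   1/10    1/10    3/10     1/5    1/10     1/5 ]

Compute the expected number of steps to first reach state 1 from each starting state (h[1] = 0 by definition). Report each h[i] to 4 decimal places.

First-step conditioning: h[1] = 0; for i ≠ 1, h[i] = 1 + Σ_k P[i][k]·h[k].
  h[0] = 1 + 1/5·h[0] + 1/5·h[2] + 1/5·h[3] + 1/5·h[4] + 1/10·h[5]
  h[2] = 1 + 3/10·h[0] + 1/10·h[2] + 1/5·h[3] + 1/10·h[4] + 1/5·h[5]
  h[3] = 1 + 1/10·h[0] + 3/10·h[2] + 1/10·h[3] + 1/10·h[4] + 1/5·h[5]
  h[4] = 1 + 3/10·h[0] + 1/5·h[2] + 1/10·h[3] + 1/10·h[4] + 1/5·h[5]
  h[5] = 1 + 1/10·h[0] + 3/10·h[2] + 1/5·h[3] + 1/10·h[4] + 1/5·h[5]
Solving the 5×5 linear system over states ≠ 1 gives exactly h = [59350/6943, 0, 59300/6943, 53900/6943, 59840/6943, 59290/6943] (h[1] = 0 is the target).

h = [8.5482, 0.0000, 8.5410, 7.7632, 8.6188, 8.5395]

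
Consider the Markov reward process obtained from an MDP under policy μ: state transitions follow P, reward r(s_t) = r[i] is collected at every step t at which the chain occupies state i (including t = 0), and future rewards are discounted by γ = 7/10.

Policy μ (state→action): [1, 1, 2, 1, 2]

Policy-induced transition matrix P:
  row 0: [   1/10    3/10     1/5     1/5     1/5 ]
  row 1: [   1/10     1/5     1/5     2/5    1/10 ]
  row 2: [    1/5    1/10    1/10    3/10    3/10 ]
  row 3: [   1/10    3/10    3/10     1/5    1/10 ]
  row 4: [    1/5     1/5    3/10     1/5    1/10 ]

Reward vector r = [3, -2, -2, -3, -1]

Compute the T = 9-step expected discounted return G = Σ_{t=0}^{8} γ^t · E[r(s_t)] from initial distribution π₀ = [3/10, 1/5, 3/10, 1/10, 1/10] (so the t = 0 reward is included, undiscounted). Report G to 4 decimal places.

G = -3.5925

t=0: π = [0.3000, 0.2000, 0.3000, 0.1000, 0.1000], E[r] = -0.5000, γ^t·E[r] = -0.500000, running G = -0.500000
t=1: π = [0.1400, 0.2100, 0.1900, 0.2700, 0.1900], E[r] = -1.3800, γ^t·E[r] = -0.966000, running G = -1.466000
t=2: π = [0.1380, 0.2220, 0.2270, 0.2610, 0.1520], E[r] = -1.4190, γ^t·E[r] = -0.695310, running G = -2.161310
t=3: π = [0.1379, 0.2172, 0.2186, 0.2671, 0.1592], E[r] = -1.4184, γ^t·E[r] = -0.486511, running G = -2.647821
t=4: π = [0.1378, 0.2186, 0.2208, 0.2653, 0.1575], E[r] = -1.4189, γ^t·E[r] = -0.340675, running G = -2.988497
t=5: π = [0.1378, 0.2182, 0.2202, 0.2658, 0.1579], E[r] = -1.4187, γ^t·E[r] = -0.238446, running G = -3.226943
t=6: π = [0.1378, 0.2183, 0.2204, 0.2657, 0.1578], E[r] = -1.4188, γ^t·E[r] = -0.166917, running G = -3.393861
t=7: π = [0.1378, 0.2183, 0.2203, 0.2657, 0.1579], E[r] = -1.4188, γ^t·E[r] = -0.116841, running G = -3.510702
t=8: π = [0.1378, 0.2183, 0.2203, 0.2657, 0.1578], E[r] = -1.4188, γ^t·E[r] = -0.081789, running G = -3.592491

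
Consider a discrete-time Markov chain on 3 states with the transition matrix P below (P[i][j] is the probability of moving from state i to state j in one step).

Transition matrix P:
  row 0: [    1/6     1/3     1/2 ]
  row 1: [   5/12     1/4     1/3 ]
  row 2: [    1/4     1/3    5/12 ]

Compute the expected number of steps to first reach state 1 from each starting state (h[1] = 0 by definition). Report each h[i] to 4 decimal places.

h = [3.0000, 0.0000, 3.0000]

First-step conditioning: h[1] = 0; for i ≠ 1, h[i] = 1 + Σ_k P[i][k]·h[k].
  h[0] = 1 + 1/6·h[0] + 1/2·h[2]
  h[2] = 1 + 1/4·h[0] + 5/12·h[2]
Solving the 2×2 linear system over states ≠ 1 gives exactly h = [3, 0, 3] (h[1] = 0 is the target).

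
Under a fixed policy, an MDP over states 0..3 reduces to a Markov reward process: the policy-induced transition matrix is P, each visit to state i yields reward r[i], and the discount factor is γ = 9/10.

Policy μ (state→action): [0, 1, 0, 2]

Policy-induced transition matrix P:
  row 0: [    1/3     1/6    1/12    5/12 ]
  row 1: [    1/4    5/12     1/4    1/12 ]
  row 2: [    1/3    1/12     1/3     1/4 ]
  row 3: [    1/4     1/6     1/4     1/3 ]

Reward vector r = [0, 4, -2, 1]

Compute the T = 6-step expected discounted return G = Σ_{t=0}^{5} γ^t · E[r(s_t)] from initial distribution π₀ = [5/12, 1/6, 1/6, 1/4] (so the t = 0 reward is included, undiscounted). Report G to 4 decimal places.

t=0: π = [0.4167, 0.1667, 0.1667, 0.2500], E[r] = 0.5833, γ^t·E[r] = 0.583333, running G = 0.583333
t=1: π = [0.2986, 0.1944, 0.1944, 0.3125], E[r] = 0.7014, γ^t·E[r] = 0.631250, running G = 1.214583
t=2: π = [0.2911, 0.1991, 0.2164, 0.2934], E[r] = 0.6568, γ^t·E[r] = 0.532031, running G = 1.746615
t=3: π = [0.2923, 0.1984, 0.2195, 0.2898], E[r] = 0.6443, γ^t·E[r] = 0.469723, running G = 2.216337
t=4: π = [0.2927, 0.1980, 0.2196, 0.2898], E[r] = 0.6425, γ^t·E[r] = 0.421567, running G = 2.637904
t=5: π = [0.2927, 0.1979, 0.2195, 0.2899], E[r] = 0.6423, γ^t·E[r] = 0.379290, running G = 3.017194

G = 3.0172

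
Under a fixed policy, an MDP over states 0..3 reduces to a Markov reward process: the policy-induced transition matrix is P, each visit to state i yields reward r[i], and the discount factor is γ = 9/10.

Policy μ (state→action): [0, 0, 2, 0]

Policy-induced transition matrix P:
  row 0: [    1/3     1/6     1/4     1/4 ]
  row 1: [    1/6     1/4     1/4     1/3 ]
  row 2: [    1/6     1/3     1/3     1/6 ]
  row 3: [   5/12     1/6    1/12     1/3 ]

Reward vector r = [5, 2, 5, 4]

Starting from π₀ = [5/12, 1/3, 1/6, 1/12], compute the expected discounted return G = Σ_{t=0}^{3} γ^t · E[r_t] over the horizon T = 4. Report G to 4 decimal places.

G = 13.8109

t=0: π = [0.4167, 0.3333, 0.1667, 0.0833], E[r] = 3.9167, γ^t·E[r] = 3.916667, running G = 3.916667
t=1: π = [0.2569, 0.2222, 0.2500, 0.2708], E[r] = 4.0625, γ^t·E[r] = 3.656250, running G = 7.572917
t=2: π = [0.2772, 0.2269, 0.2257, 0.2703], E[r] = 4.0492, γ^t·E[r] = 3.279844, running G = 10.852760
t=3: π = [0.2804, 0.2232, 0.2238, 0.2726], E[r] = 4.0578, γ^t·E[r] = 2.958152, running G = 13.810913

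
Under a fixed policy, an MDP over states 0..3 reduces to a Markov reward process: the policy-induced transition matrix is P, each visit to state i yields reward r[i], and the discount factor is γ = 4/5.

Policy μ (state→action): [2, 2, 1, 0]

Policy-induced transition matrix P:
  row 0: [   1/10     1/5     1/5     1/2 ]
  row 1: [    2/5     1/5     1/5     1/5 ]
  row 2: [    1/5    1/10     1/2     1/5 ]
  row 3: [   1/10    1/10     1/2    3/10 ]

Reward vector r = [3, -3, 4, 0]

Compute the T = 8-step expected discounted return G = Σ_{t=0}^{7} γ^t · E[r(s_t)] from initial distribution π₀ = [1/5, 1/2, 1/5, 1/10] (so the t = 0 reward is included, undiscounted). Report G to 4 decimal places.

G = 5.1206

t=0: π = [0.2000, 0.5000, 0.2000, 0.1000], E[r] = -0.1000, γ^t·E[r] = -0.100000, running G = -0.100000
t=1: π = [0.2700, 0.1700, 0.2900, 0.2700], E[r] = 1.4600, γ^t·E[r] = 1.168000, running G = 1.068000
t=2: π = [0.1800, 0.1440, 0.3680, 0.3080], E[r] = 1.5800, γ^t·E[r] = 1.011200, running G = 2.079200
t=3: π = [0.1800, 0.1324, 0.4028, 0.2848], E[r] = 1.7540, γ^t·E[r] = 0.898048, running G = 2.977248
t=4: π = [0.1800, 0.1312, 0.4063, 0.2825], E[r] = 1.7714, γ^t·E[r] = 0.725565, running G = 3.702813
t=5: π = [0.1800, 0.1311, 0.4066, 0.2822], E[r] = 1.7731, γ^t·E[r] = 0.581023, running G = 4.283836
t=6: π = [0.1800, 0.1311, 0.4067, 0.2822], E[r] = 1.7733, γ^t·E[r] = 0.464864, running G = 4.748700
t=7: π = [0.1800, 0.1311, 0.4067, 0.2822], E[r] = 1.7733, γ^t·E[r] = 0.371895, running G = 5.120594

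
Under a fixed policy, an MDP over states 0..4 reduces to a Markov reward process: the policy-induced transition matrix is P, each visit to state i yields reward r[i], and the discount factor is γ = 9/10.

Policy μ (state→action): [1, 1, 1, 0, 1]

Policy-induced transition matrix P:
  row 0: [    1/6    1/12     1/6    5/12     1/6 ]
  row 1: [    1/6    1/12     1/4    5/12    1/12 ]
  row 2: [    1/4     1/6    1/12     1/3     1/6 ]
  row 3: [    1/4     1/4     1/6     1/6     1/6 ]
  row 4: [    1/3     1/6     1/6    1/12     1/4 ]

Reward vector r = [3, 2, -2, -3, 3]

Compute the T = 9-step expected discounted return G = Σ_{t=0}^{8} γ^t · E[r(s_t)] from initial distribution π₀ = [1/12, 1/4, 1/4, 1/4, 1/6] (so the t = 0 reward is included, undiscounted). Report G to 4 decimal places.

t=0: π = [0.0833, 0.2500, 0.2500, 0.2500, 0.1667], E[r] = 0.0000, γ^t·E[r] = 0.000000, running G = 0.000000
t=1: π = [0.2361, 0.1597, 0.1667, 0.2778, 0.1597], E[r] = 0.3403, γ^t·E[r] = 0.306250, running G = 0.306250
t=2: π = [0.2303, 0.1568, 0.1661, 0.2801, 0.1667], E[r] = 0.3322, γ^t·E[r] = 0.269063, running G = 0.575313
t=3: π = [0.2316, 0.1577, 0.1659, 0.2772, 0.1675], E[r] = 0.3493, γ^t·E[r] = 0.254637, running G = 0.829949
t=4: π = [0.2315, 0.1573, 0.1660, 0.2777, 0.1675], E[r] = 0.3465, γ^t·E[r] = 0.227359, running G = 1.057308
t=5: π = [0.2316, 0.1574, 0.1659, 0.2776, 0.1675], E[r] = 0.3474, γ^t·E[r] = 0.205121, running G = 1.262429
t=6: π = [0.2315, 0.1574, 0.1660, 0.2776, 0.1675], E[r] = 0.3472, γ^t·E[r] = 0.184523, running G = 1.446952
t=7: π = [0.2315, 0.1574, 0.1660, 0.2776, 0.1675], E[r] = 0.3473, γ^t·E[r] = 0.166089, running G = 1.613040
t=8: π = [0.2315, 0.1574, 0.1660, 0.2776, 0.1675], E[r] = 0.3472, γ^t·E[r] = 0.149476, running G = 1.762517

G = 1.7625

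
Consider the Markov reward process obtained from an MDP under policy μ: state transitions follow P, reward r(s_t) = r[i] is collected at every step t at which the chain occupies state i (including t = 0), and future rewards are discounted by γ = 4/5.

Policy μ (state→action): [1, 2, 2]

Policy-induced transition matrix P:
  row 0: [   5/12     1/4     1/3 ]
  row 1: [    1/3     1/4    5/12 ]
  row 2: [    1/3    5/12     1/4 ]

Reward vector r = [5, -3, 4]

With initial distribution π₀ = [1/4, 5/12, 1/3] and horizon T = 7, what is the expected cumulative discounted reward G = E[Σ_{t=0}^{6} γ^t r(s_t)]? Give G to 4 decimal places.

t=0: π = [0.2500, 0.4167, 0.3333], E[r] = 1.3333, γ^t·E[r] = 1.333333, running G = 1.333333
t=1: π = [0.3542, 0.3056, 0.3403], E[r] = 2.2153, γ^t·E[r] = 1.772222, running G = 3.105556
t=2: π = [0.3628, 0.3067, 0.3304], E[r] = 2.2159, γ^t·E[r] = 1.418148, running G = 4.523704
t=3: π = [0.3636, 0.3051, 0.3314], E[r] = 2.2281, γ^t·E[r] = 1.140765, running G = 5.664469
t=4: π = [0.3636, 0.3052, 0.3311], E[r] = 2.2270, γ^t·E[r] = 0.912199, running G = 6.576668
t=5: π = [0.3636, 0.3052, 0.3312], E[r] = 2.2273, γ^t·E[r] = 0.729842, running G = 7.306511
t=6: π = [0.3636, 0.3052, 0.3312], E[r] = 2.2273, γ^t·E[r] = 0.583865, running G = 7.890375

G = 7.8904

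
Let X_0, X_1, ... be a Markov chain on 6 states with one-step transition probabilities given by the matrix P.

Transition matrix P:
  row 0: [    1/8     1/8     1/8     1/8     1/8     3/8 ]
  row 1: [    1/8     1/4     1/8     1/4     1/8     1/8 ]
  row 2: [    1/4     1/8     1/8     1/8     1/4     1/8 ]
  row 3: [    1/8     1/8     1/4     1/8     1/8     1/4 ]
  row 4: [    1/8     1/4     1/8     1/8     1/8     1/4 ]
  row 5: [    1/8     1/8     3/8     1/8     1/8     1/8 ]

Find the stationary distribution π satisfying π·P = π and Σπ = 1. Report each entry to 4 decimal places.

Balance equations π_j = Σ_i π_i·P[i][j]:
  π_0 = 1/8·π_0 + 1/8·π_1 + 1/4·π_2 + 1/8·π_3 + 1/8·π_4 + 1/8·π_5
  π_1 = 1/8·π_0 + 1/4·π_1 + 1/8·π_2 + 1/8·π_3 + 1/4·π_4 + 1/8·π_5
  π_2 = 1/8·π_0 + 1/8·π_1 + 1/8·π_2 + 1/4·π_3 + 1/8·π_4 + 3/8·π_5
  π_3 = 1/8·π_0 + 1/4·π_1 + 1/8·π_2 + 1/8·π_3 + 1/8·π_4 + 1/8·π_5
  π_4 = 1/8·π_0 + 1/8·π_1 + 1/4·π_2 + 1/8·π_3 + 1/8·π_4 + 1/8·π_5
  normalize: π_0 + π_1 + π_2 + π_3 + π_4 + π_5 = 1
Solving the linear system gives exactly π = [704/4721, 775/4721, 911/4721, 687/4721, 704/4721, 940/4721].

π = [0.1491, 0.1642, 0.1930, 0.1455, 0.1491, 0.1991]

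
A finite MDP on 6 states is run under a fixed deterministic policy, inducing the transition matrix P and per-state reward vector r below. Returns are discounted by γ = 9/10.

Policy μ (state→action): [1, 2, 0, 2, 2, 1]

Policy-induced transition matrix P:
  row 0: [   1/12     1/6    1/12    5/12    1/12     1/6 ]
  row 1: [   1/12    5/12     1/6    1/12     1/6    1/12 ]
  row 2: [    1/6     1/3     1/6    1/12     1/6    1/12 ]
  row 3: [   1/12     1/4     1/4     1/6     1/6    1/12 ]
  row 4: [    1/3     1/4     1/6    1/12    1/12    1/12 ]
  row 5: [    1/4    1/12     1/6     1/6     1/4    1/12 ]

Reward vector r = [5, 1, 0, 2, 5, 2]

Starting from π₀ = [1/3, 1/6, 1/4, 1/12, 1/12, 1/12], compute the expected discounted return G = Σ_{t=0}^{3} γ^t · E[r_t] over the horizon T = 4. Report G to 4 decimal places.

G = 8.1574

t=0: π = [0.3333, 0.1667, 0.2500, 0.0833, 0.0833, 0.0833], E[r] = 2.5833, γ^t·E[r] = 2.583333, running G = 2.583333
t=1: π = [0.1389, 0.2569, 0.1458, 0.2083, 0.1389, 0.1111], E[r] = 2.2847, γ^t·E[r] = 2.056250, running G = 4.639583
t=2: π = [0.1487, 0.2749, 0.1725, 0.1563, 0.1528, 0.0949], E[r] = 2.2847, γ^t·E[r] = 1.850625, running G = 6.490208
t=3: π = [0.1517, 0.2820, 0.1673, 0.1538, 0.1495, 0.0957], E[r] = 2.2869, γ^t·E[r] = 1.667180, running G = 8.157388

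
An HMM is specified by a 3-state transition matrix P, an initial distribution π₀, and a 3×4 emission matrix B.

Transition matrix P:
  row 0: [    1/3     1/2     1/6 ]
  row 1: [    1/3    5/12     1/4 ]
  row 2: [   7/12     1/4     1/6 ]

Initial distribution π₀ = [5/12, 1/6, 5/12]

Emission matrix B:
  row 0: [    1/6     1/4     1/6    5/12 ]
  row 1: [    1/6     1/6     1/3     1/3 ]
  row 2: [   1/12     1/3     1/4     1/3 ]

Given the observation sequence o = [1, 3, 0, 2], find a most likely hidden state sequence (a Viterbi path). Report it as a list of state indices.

t=0: δ = [1.042e-01, 2.778e-02, 1.389e-01]  (obs o_0=1)
t=1: δ = [3.376e-02, 1.736e-02, 7.716e-03]  ψ = [2, 0, 2]  (obs o_1=3)
t=2: δ = [1.875e-03, 2.813e-03, 4.689e-04]  ψ = [0, 0, 0]  (obs o_2=0)
t=3: δ = [1.563e-04, 3.907e-04, 1.758e-04]  ψ = [1, 1, 1]  (obs o_3=2)
backtrack: best end state = 1; path = [2, 0, 1, 1]

path = [2, 0, 1, 1]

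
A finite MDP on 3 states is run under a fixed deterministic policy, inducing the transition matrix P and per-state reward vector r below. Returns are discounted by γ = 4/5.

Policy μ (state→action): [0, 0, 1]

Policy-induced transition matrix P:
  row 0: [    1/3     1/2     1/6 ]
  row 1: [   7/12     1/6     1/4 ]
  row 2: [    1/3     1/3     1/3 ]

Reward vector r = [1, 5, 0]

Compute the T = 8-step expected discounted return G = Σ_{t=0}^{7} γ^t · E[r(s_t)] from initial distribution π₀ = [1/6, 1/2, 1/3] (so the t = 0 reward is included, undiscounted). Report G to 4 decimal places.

t=0: π = [0.1667, 0.5000, 0.3333], E[r] = 2.6667, γ^t·E[r] = 2.666667, running G = 2.666667
t=1: π = [0.4583, 0.2778, 0.2639], E[r] = 1.8472, γ^t·E[r] = 1.477778, running G = 4.144444
t=2: π = [0.4028, 0.3634, 0.2338], E[r] = 2.2199, γ^t·E[r] = 1.420741, running G = 5.565185
t=3: π = [0.4242, 0.3399, 0.2359], E[r] = 2.1236, γ^t·E[r] = 1.087309, running G = 6.652494
t=4: π = [0.4183, 0.3474, 0.2343], E[r] = 2.1552, γ^t·E[r] = 0.882779, running G = 7.535272
t=5: π = [0.4202, 0.3452, 0.2347], E[r] = 2.1459, γ^t·E[r] = 0.703184, running G = 8.238457
t=6: π = [0.4196, 0.3458, 0.2345], E[r] = 2.1488, γ^t·E[r] = 0.563298, running G = 8.801754
t=7: π = [0.4198, 0.3456, 0.2346], E[r] = 2.1479, γ^t·E[r] = 0.450457, running G = 9.252211

G = 9.2522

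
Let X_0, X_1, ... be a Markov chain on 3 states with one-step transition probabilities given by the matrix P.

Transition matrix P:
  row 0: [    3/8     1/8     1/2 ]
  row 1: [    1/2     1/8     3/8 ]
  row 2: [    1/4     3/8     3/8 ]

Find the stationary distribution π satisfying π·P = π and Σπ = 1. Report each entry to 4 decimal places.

Balance equations π_j = Σ_i π_i·P[i][j]:
  π_0 = 3/8·π_0 + 1/2·π_1 + 1/4·π_2
  π_1 = 1/8·π_0 + 1/8·π_1 + 3/8·π_2
  normalize: π_0 + π_1 + π_2 = 1
Solving the linear system gives exactly π = [13/37, 17/74, 31/74].

π = [0.3514, 0.2297, 0.4189]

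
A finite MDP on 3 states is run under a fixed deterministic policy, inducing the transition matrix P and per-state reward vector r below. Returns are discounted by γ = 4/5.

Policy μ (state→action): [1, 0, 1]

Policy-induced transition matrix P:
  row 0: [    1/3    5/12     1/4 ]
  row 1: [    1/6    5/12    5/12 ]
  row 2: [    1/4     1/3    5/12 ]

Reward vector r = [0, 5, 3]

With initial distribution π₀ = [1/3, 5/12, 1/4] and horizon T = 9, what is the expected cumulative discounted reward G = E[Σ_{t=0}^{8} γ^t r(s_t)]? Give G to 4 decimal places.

t=0: π = [0.3333, 0.4167, 0.2500], E[r] = 2.8333, γ^t·E[r] = 2.833333, running G = 2.833333
t=1: π = [0.2431, 0.3958, 0.3611], E[r] = 3.0625, γ^t·E[r] = 2.450000, running G = 5.283333
t=2: π = [0.2373, 0.3866, 0.3762], E[r] = 3.0613, γ^t·E[r] = 1.959259, running G = 7.242593
t=3: π = [0.2376, 0.3853, 0.3771], E[r] = 3.0580, γ^t·E[r] = 1.565679, running G = 8.808272
t=4: π = [0.2377, 0.3852, 0.3771], E[r] = 3.0574, γ^t·E[r] = 1.252319, running G = 10.060591
t=5: π = [0.2377, 0.3852, 0.3771], E[r] = 3.0574, γ^t·E[r] = 1.001841, running G = 11.062432
t=6: π = [0.2377, 0.3852, 0.3770], E[r] = 3.0574, γ^t·E[r] = 0.801473, running G = 11.863905
t=7: π = [0.2377, 0.3852, 0.3770], E[r] = 3.0574, γ^t·E[r] = 0.641178, running G = 12.505083
t=8: π = [0.2377, 0.3852, 0.3770], E[r] = 3.0574, γ^t·E[r] = 0.512943, running G = 13.018026

G = 13.0180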